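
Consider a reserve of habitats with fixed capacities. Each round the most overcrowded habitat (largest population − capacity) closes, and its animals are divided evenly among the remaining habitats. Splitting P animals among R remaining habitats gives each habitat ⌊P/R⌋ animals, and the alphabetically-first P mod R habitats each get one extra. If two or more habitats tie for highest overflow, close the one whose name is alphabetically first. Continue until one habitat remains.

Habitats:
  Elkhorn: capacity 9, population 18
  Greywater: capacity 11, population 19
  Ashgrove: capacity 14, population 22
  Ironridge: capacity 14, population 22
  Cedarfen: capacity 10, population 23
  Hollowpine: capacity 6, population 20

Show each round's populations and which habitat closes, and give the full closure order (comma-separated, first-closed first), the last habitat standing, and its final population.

Closure order: Hollowpine, Cedarfen, Elkhorn, Ashgrove, Greywater
Last habitat: Ironridge with 124 animals

Round 1: Ashgrove=22 Cedarfen=23 Elkhorn=18 Greywater=19 Hollowpine=20 Ironridge=22 → close Hollowpine (overflow 14)
  20÷5 = 4 each, +1 to first 0
Round 2: Ashgrove=26 Cedarfen=27 Elkhorn=22 Greywater=23 Ironridge=26 → close Cedarfen (overflow 17)
  27÷4 = 6 each, +1 to first 3
Round 3: Ashgrove=33 Elkhorn=29 Greywater=30 Ironridge=32 → close Elkhorn (overflow 20)
  29÷3 = 9 each, +1 to first 2
Round 4: Ashgrove=43 Greywater=40 Ironridge=41 → close Ashgrove (overflow 29)
  43÷2 = 21 each, +1 to first 1
Round 5: Greywater=62 Ironridge=62 → close Greywater (overflow 51)
  62÷1 = 62 each, +1 to first 0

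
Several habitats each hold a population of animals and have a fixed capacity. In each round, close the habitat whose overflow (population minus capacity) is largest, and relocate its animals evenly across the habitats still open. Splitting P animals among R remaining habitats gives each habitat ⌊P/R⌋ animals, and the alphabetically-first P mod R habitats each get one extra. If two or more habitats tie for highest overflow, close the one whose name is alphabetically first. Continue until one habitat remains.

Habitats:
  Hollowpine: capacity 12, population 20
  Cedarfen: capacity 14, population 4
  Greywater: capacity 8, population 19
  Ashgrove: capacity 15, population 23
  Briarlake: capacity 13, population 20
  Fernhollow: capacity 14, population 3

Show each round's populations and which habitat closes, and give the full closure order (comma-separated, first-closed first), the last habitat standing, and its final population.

Round 1: Ashgrove=23 Briarlake=20 Cedarfen=4 Fernhollow=3 Greywater=19 Hollowpine=20 → close Greywater (overflow 11)
  19÷5 = 3 each, +1 to first 4
Round 2: Ashgrove=27 Briarlake=24 Cedarfen=8 Fernhollow=7 Hollowpine=23 → close Ashgrove (overflow 12)
  27÷4 = 6 each, +1 to first 3
Round 3: Briarlake=31 Cedarfen=15 Fernhollow=14 Hollowpine=29 → close Briarlake (overflow 18)
  31÷3 = 10 each, +1 to first 1
Round 4: Cedarfen=26 Fernhollow=24 Hollowpine=39 → close Hollowpine (overflow 27)
  39÷2 = 19 each, +1 to first 1
Round 5: Cedarfen=46 Fernhollow=43 → close Cedarfen (overflow 32)
  46÷1 = 46 each, +1 to first 0

Closure order: Greywater, Ashgrove, Briarlake, Hollowpine, Cedarfen
Last habitat: Fernhollow with 89 animals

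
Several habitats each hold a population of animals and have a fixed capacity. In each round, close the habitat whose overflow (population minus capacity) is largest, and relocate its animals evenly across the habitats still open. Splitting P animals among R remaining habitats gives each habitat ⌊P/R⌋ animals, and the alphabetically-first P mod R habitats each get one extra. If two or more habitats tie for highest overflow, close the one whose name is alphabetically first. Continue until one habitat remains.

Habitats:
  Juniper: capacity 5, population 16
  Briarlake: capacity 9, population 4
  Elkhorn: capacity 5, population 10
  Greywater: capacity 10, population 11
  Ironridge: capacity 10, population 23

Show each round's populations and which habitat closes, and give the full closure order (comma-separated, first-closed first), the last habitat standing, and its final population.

Closure order: Ironridge, Juniper, Elkhorn, Greywater
Last habitat: Briarlake with 64 animals

Round 1: Briarlake=4 Elkhorn=10 Greywater=11 Ironridge=23 Juniper=16 → close Ironridge (overflow 13)
  23÷4 = 5 each, +1 to first 3
Round 2: Briarlake=10 Elkhorn=16 Greywater=17 Juniper=21 → close Juniper (overflow 16)
  21÷3 = 7 each, +1 to first 0
Round 3: Briarlake=17 Elkhorn=23 Greywater=24 → close Elkhorn (overflow 18)
  23÷2 = 11 each, +1 to first 1
Round 4: Briarlake=29 Greywater=35 → close Greywater (overflow 25)
  35÷1 = 35 each, +1 to first 0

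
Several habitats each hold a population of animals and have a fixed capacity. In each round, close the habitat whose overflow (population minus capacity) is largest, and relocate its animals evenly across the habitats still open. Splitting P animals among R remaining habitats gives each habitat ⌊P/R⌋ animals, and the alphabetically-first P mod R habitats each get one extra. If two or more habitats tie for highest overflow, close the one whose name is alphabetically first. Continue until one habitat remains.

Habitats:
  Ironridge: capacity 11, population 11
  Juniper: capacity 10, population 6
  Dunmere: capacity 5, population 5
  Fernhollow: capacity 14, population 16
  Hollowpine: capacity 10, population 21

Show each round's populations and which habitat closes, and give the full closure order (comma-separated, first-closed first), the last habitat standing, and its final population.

Closure order: Hollowpine, Fernhollow, Dunmere, Ironridge
Last habitat: Juniper with 59 animals

Round 1: Dunmere=5 Fernhollow=16 Hollowpine=21 Ironridge=11 Juniper=6 → close Hollowpine (overflow 11)
  21÷4 = 5 each, +1 to first 1
Round 2: Dunmere=11 Fernhollow=21 Ironridge=16 Juniper=11 → close Fernhollow (overflow 7)
  21÷3 = 7 each, +1 to first 0
Round 3: Dunmere=18 Ironridge=23 Juniper=18 → close Dunmere (overflow 13)
  18÷2 = 9 each, +1 to first 0
Round 4: Ironridge=32 Juniper=27 → close Ironridge (overflow 21)
  32÷1 = 32 each, +1 to first 0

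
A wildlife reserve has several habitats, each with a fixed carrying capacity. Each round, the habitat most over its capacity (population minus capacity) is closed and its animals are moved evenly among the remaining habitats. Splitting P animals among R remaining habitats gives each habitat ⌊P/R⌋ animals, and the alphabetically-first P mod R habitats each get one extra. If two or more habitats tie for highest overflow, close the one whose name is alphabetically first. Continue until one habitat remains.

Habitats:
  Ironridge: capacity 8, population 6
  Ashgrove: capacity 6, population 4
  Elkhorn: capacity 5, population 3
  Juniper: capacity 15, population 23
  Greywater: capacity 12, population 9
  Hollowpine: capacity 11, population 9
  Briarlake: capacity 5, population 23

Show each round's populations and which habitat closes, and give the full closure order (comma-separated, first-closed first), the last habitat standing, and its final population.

Closure order: Briarlake, Juniper, Ashgrove, Elkhorn, Greywater, Hollowpine
Last habitat: Ironridge with 77 animals

Round 1: Ashgrove=4 Briarlake=23 Elkhorn=3 Greywater=9 Hollowpine=9 Ironridge=6 Juniper=23 → close Briarlake (overflow 18)
  23÷6 = 3 each, +1 to first 5
Round 2: Ashgrove=8 Elkhorn=7 Greywater=13 Hollowpine=13 Ironridge=10 Juniper=26 → close Juniper (overflow 11)
  26÷5 = 5 each, +1 to first 1
Round 3: Ashgrove=14 Elkhorn=12 Greywater=18 Hollowpine=18 Ironridge=15 → close Ashgrove (overflow 8)
  14÷4 = 3 each, +1 to first 2
Round 4: Elkhorn=16 Greywater=22 Hollowpine=21 Ironridge=18 → close Elkhorn (overflow 11)
  16÷3 = 5 each, +1 to first 1
Round 5: Greywater=28 Hollowpine=26 Ironridge=23 → close Greywater (overflow 16)
  28÷2 = 14 each, +1 to first 0
Round 6: Hollowpine=40 Ironridge=37 → close Hollowpine (overflow 29)
  40÷1 = 40 each, +1 to first 0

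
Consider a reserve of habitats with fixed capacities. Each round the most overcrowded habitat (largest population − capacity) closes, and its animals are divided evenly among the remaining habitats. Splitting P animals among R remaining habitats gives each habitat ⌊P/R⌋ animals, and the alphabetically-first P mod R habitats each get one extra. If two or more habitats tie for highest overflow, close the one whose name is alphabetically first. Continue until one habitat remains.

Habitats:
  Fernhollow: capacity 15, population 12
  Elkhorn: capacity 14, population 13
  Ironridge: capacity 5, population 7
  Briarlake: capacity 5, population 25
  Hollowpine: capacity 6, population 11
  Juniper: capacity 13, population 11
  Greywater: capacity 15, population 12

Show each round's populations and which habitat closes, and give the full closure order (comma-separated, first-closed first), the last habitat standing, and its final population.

Round 1: Briarlake=25 Elkhorn=13 Fernhollow=12 Greywater=12 Hollowpine=11 Ironridge=7 Juniper=11 → close Briarlake (overflow 20)
  25÷6 = 4 each, +1 to first 1
Round 2: Elkhorn=18 Fernhollow=16 Greywater=16 Hollowpine=15 Ironridge=11 Juniper=15 → close Hollowpine (overflow 9)
  15÷5 = 3 each, +1 to first 0
Round 3: Elkhorn=21 Fernhollow=19 Greywater=19 Ironridge=14 Juniper=18 → close Ironridge (overflow 9)
  14÷4 = 3 each, +1 to first 2
Round 4: Elkhorn=25 Fernhollow=23 Greywater=22 Juniper=21 → close Elkhorn (overflow 11)
  25÷3 = 8 each, +1 to first 1
Round 5: Fernhollow=32 Greywater=30 Juniper=29 → close Fernhollow (overflow 17)
  32÷2 = 16 each, +1 to first 0
Round 6: Greywater=46 Juniper=45 → close Juniper (overflow 32)
  45÷1 = 45 each, +1 to first 0

Closure order: Briarlake, Hollowpine, Ironridge, Elkhorn, Fernhollow, Juniper
Last habitat: Greywater with 91 animals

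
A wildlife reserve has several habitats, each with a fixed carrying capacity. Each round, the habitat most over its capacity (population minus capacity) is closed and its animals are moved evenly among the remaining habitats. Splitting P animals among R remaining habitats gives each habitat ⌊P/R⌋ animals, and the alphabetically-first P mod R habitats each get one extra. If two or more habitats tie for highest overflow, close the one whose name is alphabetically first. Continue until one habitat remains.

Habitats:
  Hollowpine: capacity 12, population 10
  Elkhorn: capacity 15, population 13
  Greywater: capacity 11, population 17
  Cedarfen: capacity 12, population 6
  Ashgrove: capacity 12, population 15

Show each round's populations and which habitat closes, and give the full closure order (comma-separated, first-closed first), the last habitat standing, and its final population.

Closure order: Greywater, Ashgrove, Elkhorn, Hollowpine
Last habitat: Cedarfen with 61 animals

Round 1: Ashgrove=15 Cedarfen=6 Elkhorn=13 Greywater=17 Hollowpine=10 → close Greywater (overflow 6)
  17÷4 = 4 each, +1 to first 1
Round 2: Ashgrove=20 Cedarfen=10 Elkhorn=17 Hollowpine=14 → close Ashgrove (overflow 8)
  20÷3 = 6 each, +1 to first 2
Round 3: Cedarfen=17 Elkhorn=24 Hollowpine=20 → close Elkhorn (overflow 9)
  24÷2 = 12 each, +1 to first 0
Round 4: Cedarfen=29 Hollowpine=32 → close Hollowpine (overflow 20)
  32÷1 = 32 each, +1 to first 0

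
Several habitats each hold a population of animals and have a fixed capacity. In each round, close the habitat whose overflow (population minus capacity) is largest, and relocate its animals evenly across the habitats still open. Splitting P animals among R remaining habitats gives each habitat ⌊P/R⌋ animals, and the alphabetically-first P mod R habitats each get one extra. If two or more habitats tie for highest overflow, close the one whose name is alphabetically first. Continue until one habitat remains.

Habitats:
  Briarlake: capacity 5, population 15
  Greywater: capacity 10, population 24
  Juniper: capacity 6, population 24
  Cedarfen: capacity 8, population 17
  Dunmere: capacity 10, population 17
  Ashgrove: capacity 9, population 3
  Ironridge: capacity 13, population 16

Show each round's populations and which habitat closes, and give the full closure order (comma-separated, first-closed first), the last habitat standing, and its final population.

Round 1: Ashgrove=3 Briarlake=15 Cedarfen=17 Dunmere=17 Greywater=24 Ironridge=16 Juniper=24 → close Juniper (overflow 18)
  24÷6 = 4 each, +1 to first 0
Round 2: Ashgrove=7 Briarlake=19 Cedarfen=21 Dunmere=21 Greywater=28 Ironridge=20 → close Greywater (overflow 18)
  28÷5 = 5 each, +1 to first 3
Round 3: Ashgrove=13 Briarlake=25 Cedarfen=27 Dunmere=26 Ironridge=25 → close Briarlake (overflow 20)
  25÷4 = 6 each, +1 to first 1
Round 4: Ashgrove=20 Cedarfen=33 Dunmere=32 Ironridge=31 → close Cedarfen (overflow 25)
  33÷3 = 11 each, +1 to first 0
Round 5: Ashgrove=31 Dunmere=43 Ironridge=42 → close Dunmere (overflow 33)
  43÷2 = 21 each, +1 to first 1
Round 6: Ashgrove=53 Ironridge=63 → close Ironridge (overflow 50)
  63÷1 = 63 each, +1 to first 0

Closure order: Juniper, Greywater, Briarlake, Cedarfen, Dunmere, Ironridge
Last habitat: Ashgrove with 116 animals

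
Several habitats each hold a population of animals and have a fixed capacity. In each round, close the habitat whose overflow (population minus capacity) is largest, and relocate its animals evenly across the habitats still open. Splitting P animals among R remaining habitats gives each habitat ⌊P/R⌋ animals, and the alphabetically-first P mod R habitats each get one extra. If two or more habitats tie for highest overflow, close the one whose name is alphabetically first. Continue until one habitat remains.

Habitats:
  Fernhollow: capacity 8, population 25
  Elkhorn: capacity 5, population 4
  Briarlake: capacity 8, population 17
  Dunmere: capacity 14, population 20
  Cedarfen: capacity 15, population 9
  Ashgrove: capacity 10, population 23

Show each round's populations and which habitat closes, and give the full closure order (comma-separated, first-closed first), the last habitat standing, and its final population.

Round 1: Ashgrove=23 Briarlake=17 Cedarfen=9 Dunmere=20 Elkhorn=4 Fernhollow=25 → close Fernhollow (overflow 17)
  25÷5 = 5 each, +1 to first 0
Round 2: Ashgrove=28 Briarlake=22 Cedarfen=14 Dunmere=25 Elkhorn=9 → close Ashgrove (overflow 18)
  28÷4 = 7 each, +1 to first 0
Round 3: Briarlake=29 Cedarfen=21 Dunmere=32 Elkhorn=16 → close Briarlake (overflow 21)
  29÷3 = 9 each, +1 to first 2
Round 4: Cedarfen=31 Dunmere=42 Elkhorn=25 → close Dunmere (overflow 28)
  42÷2 = 21 each, +1 to first 0
Round 5: Cedarfen=52 Elkhorn=46 → close Elkhorn (overflow 41)
  46÷1 = 46 each, +1 to first 0

Closure order: Fernhollow, Ashgrove, Briarlake, Dunmere, Elkhorn
Last habitat: Cedarfen with 98 animals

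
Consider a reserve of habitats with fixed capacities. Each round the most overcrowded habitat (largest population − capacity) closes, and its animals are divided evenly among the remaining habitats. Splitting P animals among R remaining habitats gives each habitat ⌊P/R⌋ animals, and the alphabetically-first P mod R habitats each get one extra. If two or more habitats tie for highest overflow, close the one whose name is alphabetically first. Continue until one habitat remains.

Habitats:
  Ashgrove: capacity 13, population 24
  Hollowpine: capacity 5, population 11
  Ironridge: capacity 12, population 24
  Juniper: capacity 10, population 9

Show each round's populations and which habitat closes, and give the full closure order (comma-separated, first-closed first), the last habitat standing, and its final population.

Round 1: Ashgrove=24 Hollowpine=11 Ironridge=24 Juniper=9 → close Ironridge (overflow 12)
  24÷3 = 8 each, +1 to first 0
Round 2: Ashgrove=32 Hollowpine=19 Juniper=17 → close Ashgrove (overflow 19)
  32÷2 = 16 each, +1 to first 0
Round 3: Hollowpine=35 Juniper=33 → close Hollowpine (overflow 30)
  35÷1 = 35 each, +1 to first 0

Closure order: Ironridge, Ashgrove, Hollowpine
Last habitat: Juniper with 68 animals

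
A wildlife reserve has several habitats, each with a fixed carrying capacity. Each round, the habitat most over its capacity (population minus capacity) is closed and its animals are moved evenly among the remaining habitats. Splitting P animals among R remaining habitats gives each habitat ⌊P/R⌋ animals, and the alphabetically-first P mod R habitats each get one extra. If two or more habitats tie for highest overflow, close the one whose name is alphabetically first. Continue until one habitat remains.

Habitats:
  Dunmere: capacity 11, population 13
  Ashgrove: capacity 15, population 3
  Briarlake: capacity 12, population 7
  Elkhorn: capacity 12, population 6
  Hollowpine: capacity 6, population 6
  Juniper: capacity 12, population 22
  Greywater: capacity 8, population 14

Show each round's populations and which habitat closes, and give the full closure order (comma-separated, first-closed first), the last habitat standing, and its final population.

Round 1: Ashgrove=3 Briarlake=7 Dunmere=13 Elkhorn=6 Greywater=14 Hollowpine=6 Juniper=22 → close Juniper (overflow 10)
  22÷6 = 3 each, +1 to first 4
Round 2: Ashgrove=7 Briarlake=11 Dunmere=17 Elkhorn=10 Greywater=17 Hollowpine=9 → close Greywater (overflow 9)
  17÷5 = 3 each, +1 to first 2
Round 3: Ashgrove=11 Briarlake=15 Dunmere=20 Elkhorn=13 Hollowpine=12 → close Dunmere (overflow 9)
  20÷4 = 5 each, +1 to first 0
Round 4: Ashgrove=16 Briarlake=20 Elkhorn=18 Hollowpine=17 → close Hollowpine (overflow 11)
  17÷3 = 5 each, +1 to first 2
Round 5: Ashgrove=22 Briarlake=26 Elkhorn=23 → close Briarlake (overflow 14)
  26÷2 = 13 each, +1 to first 0
Round 6: Ashgrove=35 Elkhorn=36 → close Elkhorn (overflow 24)
  36÷1 = 36 each, +1 to first 0

Closure order: Juniper, Greywater, Dunmere, Hollowpine, Briarlake, Elkhorn
Last habitat: Ashgrove with 71 animals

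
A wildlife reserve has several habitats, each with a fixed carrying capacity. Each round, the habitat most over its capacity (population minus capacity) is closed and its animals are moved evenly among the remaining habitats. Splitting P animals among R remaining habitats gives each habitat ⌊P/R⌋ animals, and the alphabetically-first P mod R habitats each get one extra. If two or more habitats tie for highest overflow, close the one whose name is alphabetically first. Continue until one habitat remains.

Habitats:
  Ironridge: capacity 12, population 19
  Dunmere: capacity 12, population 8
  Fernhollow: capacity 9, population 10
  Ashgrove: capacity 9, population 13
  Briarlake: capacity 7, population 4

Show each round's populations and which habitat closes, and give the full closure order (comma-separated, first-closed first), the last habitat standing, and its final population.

Round 1: Ashgrove=13 Briarlake=4 Dunmere=8 Fernhollow=10 Ironridge=19 → close Ironridge (overflow 7)
  19÷4 = 4 each, +1 to first 3
Round 2: Ashgrove=18 Briarlake=9 Dunmere=13 Fernhollow=14 → close Ashgrove (overflow 9)
  18÷3 = 6 each, +1 to first 0
Round 3: Briarlake=15 Dunmere=19 Fernhollow=20 → close Fernhollow (overflow 11)
  20÷2 = 10 each, +1 to first 0
Round 4: Briarlake=25 Dunmere=29 → close Briarlake (overflow 18)
  25÷1 = 25 each, +1 to first 0

Closure order: Ironridge, Ashgrove, Fernhollow, Briarlake
Last habitat: Dunmere with 54 animals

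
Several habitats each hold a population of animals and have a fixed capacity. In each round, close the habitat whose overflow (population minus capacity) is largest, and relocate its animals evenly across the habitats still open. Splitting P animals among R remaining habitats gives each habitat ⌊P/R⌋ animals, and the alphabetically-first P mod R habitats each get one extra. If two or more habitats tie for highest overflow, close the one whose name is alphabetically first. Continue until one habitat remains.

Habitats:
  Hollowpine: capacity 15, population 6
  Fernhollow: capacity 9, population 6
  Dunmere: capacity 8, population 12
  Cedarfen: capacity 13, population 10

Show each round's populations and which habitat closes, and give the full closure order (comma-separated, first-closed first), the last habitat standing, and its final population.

Closure order: Dunmere, Cedarfen, Fernhollow
Last habitat: Hollowpine with 34 animals

Round 1: Cedarfen=10 Dunmere=12 Fernhollow=6 Hollowpine=6 → close Dunmere (overflow 4)
  12÷3 = 4 each, +1 to first 0
Round 2: Cedarfen=14 Fernhollow=10 Hollowpine=10 → close Cedarfen (overflow 1)
  14÷2 = 7 each, +1 to first 0
Round 3: Fernhollow=17 Hollowpine=17 → close Fernhollow (overflow 8)
  17÷1 = 17 each, +1 to first 0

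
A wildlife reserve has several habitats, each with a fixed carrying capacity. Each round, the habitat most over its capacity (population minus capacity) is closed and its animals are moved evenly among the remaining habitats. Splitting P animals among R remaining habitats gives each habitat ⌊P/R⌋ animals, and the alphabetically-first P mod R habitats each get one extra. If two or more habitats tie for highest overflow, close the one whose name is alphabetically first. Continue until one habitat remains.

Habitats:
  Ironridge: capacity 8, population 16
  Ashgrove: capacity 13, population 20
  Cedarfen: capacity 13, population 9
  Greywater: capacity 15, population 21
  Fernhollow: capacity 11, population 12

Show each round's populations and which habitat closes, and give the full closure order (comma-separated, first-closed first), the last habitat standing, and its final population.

Round 1: Ashgrove=20 Cedarfen=9 Fernhollow=12 Greywater=21 Ironridge=16 → close Ironridge (overflow 8)
  16÷4 = 4 each, +1 to first 0
Round 2: Ashgrove=24 Cedarfen=13 Fernhollow=16 Greywater=25 → close Ashgrove (overflow 11)
  24÷3 = 8 each, +1 to first 0
Round 3: Cedarfen=21 Fernhollow=24 Greywater=33 → close Greywater (overflow 18)
  33÷2 = 16 each, +1 to first 1
Round 4: Cedarfen=38 Fernhollow=40 → close Fernhollow (overflow 29)
  40÷1 = 40 each, +1 to first 0

Closure order: Ironridge, Ashgrove, Greywater, Fernhollow
Last habitat: Cedarfen with 78 animals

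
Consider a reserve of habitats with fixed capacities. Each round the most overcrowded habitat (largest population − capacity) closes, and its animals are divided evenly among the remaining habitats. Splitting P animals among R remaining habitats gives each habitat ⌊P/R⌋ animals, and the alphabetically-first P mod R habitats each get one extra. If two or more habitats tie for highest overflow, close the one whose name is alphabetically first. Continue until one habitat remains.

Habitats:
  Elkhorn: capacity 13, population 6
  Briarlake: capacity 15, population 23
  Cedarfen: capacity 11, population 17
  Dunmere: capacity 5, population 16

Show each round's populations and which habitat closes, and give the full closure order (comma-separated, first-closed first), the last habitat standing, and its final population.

Closure order: Dunmere, Briarlake, Cedarfen
Last habitat: Elkhorn with 62 animals

Round 1: Briarlake=23 Cedarfen=17 Dunmere=16 Elkhorn=6 → close Dunmere (overflow 11)
  16÷3 = 5 each, +1 to first 1
Round 2: Briarlake=29 Cedarfen=22 Elkhorn=11 → close Briarlake (overflow 14)
  29÷2 = 14 each, +1 to first 1
Round 3: Cedarfen=37 Elkhorn=25 → close Cedarfen (overflow 26)
  37÷1 = 37 each, +1 to first 0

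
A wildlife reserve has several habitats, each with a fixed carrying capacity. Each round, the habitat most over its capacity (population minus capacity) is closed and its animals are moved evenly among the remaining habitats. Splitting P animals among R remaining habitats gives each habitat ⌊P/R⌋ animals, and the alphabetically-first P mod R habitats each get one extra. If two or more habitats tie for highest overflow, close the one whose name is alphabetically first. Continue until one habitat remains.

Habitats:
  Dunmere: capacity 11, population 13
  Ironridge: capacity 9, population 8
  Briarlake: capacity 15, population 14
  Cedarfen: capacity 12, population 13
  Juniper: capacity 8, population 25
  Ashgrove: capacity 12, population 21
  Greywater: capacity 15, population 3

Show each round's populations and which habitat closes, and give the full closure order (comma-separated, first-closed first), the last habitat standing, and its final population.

Round 1: Ashgrove=21 Briarlake=14 Cedarfen=13 Dunmere=13 Greywater=3 Ironridge=8 Juniper=25 → close Juniper (overflow 17)
  25÷6 = 4 each, +1 to first 1
Round 2: Ashgrove=26 Briarlake=18 Cedarfen=17 Dunmere=17 Greywater=7 Ironridge=12 → close Ashgrove (overflow 14)
  26÷5 = 5 each, +1 to first 1
Round 3: Briarlake=24 Cedarfen=22 Dunmere=22 Greywater=12 Ironridge=17 → close Dunmere (overflow 11)
  22÷4 = 5 each, +1 to first 2
Round 4: Briarlake=30 Cedarfen=28 Greywater=17 Ironridge=22 → close Cedarfen (overflow 16)
  28÷3 = 9 each, +1 to first 1
Round 5: Briarlake=40 Greywater=26 Ironridge=31 → close Briarlake (overflow 25)
  40÷2 = 20 each, +1 to first 0
Round 6: Greywater=46 Ironridge=51 → close Ironridge (overflow 42)
  51÷1 = 51 each, +1 to first 0

Closure order: Juniper, Ashgrove, Dunmere, Cedarfen, Briarlake, Ironridge
Last habitat: Greywater with 97 animals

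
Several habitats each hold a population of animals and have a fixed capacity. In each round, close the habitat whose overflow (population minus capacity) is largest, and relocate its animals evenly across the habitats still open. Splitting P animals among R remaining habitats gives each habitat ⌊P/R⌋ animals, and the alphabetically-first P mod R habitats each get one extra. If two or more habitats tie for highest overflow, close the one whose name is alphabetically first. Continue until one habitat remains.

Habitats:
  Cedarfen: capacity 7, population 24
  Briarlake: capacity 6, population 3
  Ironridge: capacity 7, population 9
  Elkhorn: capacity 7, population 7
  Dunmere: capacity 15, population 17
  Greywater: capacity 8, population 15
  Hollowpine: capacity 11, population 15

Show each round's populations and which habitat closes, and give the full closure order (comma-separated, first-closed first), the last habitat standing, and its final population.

Closure order: Cedarfen, Greywater, Hollowpine, Dunmere, Elkhorn, Ironridge
Last habitat: Briarlake with 90 animals

Round 1: Briarlake=3 Cedarfen=24 Dunmere=17 Elkhorn=7 Greywater=15 Hollowpine=15 Ironridge=9 → close Cedarfen (overflow 17)
  24÷6 = 4 each, +1 to first 0
Round 2: Briarlake=7 Dunmere=21 Elkhorn=11 Greywater=19 Hollowpine=19 Ironridge=13 → close Greywater (overflow 11)
  19÷5 = 3 each, +1 to first 4
Round 3: Briarlake=11 Dunmere=25 Elkhorn=15 Hollowpine=23 Ironridge=16 → close Hollowpine (overflow 12)
  23÷4 = 5 each, +1 to first 3
Round 4: Briarlake=17 Dunmere=31 Elkhorn=21 Ironridge=21 → close Dunmere (overflow 16)
  31÷3 = 10 each, +1 to first 1
Round 5: Briarlake=28 Elkhorn=31 Ironridge=31 → close Elkhorn (overflow 24)
  31÷2 = 15 each, +1 to first 1
Round 6: Briarlake=44 Ironridge=46 → close Ironridge (overflow 39)
  46÷1 = 46 each, +1 to first 0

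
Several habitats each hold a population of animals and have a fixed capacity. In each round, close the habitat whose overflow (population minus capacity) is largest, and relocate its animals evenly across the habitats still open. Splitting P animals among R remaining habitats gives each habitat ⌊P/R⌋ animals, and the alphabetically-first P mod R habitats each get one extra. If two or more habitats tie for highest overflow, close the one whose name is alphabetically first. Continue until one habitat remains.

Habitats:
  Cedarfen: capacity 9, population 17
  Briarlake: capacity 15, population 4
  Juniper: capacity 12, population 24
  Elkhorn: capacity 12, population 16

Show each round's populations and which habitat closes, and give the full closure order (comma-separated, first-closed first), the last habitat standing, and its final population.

Round 1: Briarlake=4 Cedarfen=17 Elkhorn=16 Juniper=24 → close Juniper (overflow 12)
  24÷3 = 8 each, +1 to first 0
Round 2: Briarlake=12 Cedarfen=25 Elkhorn=24 → close Cedarfen (overflow 16)
  25÷2 = 12 each, +1 to first 1
Round 3: Briarlake=25 Elkhorn=36 → close Elkhorn (overflow 24)
  36÷1 = 36 each, +1 to first 0

Closure order: Juniper, Cedarfen, Elkhorn
Last habitat: Briarlake with 61 animals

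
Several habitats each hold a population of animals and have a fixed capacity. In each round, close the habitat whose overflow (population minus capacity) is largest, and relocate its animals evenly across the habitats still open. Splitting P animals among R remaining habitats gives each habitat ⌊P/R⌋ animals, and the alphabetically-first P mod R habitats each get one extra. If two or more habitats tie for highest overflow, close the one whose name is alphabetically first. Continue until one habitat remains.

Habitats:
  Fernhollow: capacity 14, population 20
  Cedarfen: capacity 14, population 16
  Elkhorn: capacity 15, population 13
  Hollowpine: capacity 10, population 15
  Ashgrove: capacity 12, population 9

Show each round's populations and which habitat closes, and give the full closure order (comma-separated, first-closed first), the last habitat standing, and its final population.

Round 1: Ashgrove=9 Cedarfen=16 Elkhorn=13 Fernhollow=20 Hollowpine=15 → close Fernhollow (overflow 6)
  20÷4 = 5 each, +1 to first 0
Round 2: Ashgrove=14 Cedarfen=21 Elkhorn=18 Hollowpine=20 → close Hollowpine (overflow 10)
  20÷3 = 6 each, +1 to first 2
Round 3: Ashgrove=21 Cedarfen=28 Elkhorn=24 → close Cedarfen (overflow 14)
  28÷2 = 14 each, +1 to first 0
Round 4: Ashgrove=35 Elkhorn=38 → close Ashgrove (overflow 23)
  35÷1 = 35 each, +1 to first 0

Closure order: Fernhollow, Hollowpine, Cedarfen, Ashgrove
Last habitat: Elkhorn with 73 animals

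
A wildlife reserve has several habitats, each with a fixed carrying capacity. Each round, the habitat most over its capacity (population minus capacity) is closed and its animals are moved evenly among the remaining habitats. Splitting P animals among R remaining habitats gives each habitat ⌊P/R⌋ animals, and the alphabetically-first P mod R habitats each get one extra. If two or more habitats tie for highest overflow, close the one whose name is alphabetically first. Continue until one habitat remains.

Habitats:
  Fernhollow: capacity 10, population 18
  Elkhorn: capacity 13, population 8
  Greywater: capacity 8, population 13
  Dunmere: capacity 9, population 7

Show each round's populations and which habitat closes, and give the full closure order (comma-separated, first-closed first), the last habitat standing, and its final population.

Round 1: Dunmere=7 Elkhorn=8 Fernhollow=18 Greywater=13 → close Fernhollow (overflow 8)
  18÷3 = 6 each, +1 to first 0
Round 2: Dunmere=13 Elkhorn=14 Greywater=19 → close Greywater (overflow 11)
  19÷2 = 9 each, +1 to first 1
Round 3: Dunmere=23 Elkhorn=23 → close Dunmere (overflow 14)
  23÷1 = 23 each, +1 to first 0

Closure order: Fernhollow, Greywater, Dunmere
Last habitat: Elkhorn with 46 animals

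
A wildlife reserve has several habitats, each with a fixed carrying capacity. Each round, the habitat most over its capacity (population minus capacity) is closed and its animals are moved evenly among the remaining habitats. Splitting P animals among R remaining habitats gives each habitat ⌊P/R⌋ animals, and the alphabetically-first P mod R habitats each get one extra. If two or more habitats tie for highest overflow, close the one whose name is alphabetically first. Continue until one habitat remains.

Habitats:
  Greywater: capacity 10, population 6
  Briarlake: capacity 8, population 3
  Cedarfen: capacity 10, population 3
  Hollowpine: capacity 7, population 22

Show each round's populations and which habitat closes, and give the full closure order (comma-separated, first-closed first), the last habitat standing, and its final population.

Round 1: Briarlake=3 Cedarfen=3 Greywater=6 Hollowpine=22 → close Hollowpine (overflow 15)
  22÷3 = 7 each, +1 to first 1
Round 2: Briarlake=11 Cedarfen=10 Greywater=13 → close Briarlake (overflow 3)
  11÷2 = 5 each, +1 to first 1
Round 3: Cedarfen=16 Greywater=18 → close Greywater (overflow 8)
  18÷1 = 18 each, +1 to first 0

Closure order: Hollowpine, Briarlake, Greywater
Last habitat: Cedarfen with 34 animals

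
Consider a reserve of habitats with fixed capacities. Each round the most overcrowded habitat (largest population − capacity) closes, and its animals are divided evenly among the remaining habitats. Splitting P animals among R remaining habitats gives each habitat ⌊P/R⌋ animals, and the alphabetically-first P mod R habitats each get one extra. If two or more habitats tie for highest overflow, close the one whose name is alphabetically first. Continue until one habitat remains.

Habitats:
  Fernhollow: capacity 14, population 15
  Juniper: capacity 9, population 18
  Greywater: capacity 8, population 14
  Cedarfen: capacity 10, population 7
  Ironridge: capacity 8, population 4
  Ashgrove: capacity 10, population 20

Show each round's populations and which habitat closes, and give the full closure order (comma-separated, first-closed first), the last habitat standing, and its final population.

Round 1: Ashgrove=20 Cedarfen=7 Fernhollow=15 Greywater=14 Ironridge=4 Juniper=18 → close Ashgrove (overflow 10)
  20÷5 = 4 each, +1 to first 0
Round 2: Cedarfen=11 Fernhollow=19 Greywater=18 Ironridge=8 Juniper=22 → close Juniper (overflow 13)
  22÷4 = 5 each, +1 to first 2
Round 3: Cedarfen=17 Fernhollow=25 Greywater=23 Ironridge=13 → close Greywater (overflow 15)
  23÷3 = 7 each, +1 to first 2
Round 4: Cedarfen=25 Fernhollow=33 Ironridge=20 → close Fernhollow (overflow 19)
  33÷2 = 16 each, +1 to first 1
Round 5: Cedarfen=42 Ironridge=36 → close Cedarfen (overflow 32)
  42÷1 = 42 each, +1 to first 0

Closure order: Ashgrove, Juniper, Greywater, Fernhollow, Cedarfen
Last habitat: Ironridge with 78 animals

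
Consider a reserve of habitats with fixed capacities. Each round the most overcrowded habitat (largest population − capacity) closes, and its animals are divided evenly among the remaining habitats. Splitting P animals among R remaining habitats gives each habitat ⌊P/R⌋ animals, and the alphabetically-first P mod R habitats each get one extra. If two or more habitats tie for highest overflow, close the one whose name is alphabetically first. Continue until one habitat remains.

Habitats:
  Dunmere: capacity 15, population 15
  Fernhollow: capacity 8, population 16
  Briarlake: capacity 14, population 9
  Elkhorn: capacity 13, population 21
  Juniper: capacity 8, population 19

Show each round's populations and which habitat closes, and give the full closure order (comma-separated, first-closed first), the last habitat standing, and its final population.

Closure order: Juniper, Elkhorn, Fernhollow, Dunmere
Last habitat: Briarlake with 80 animals

Round 1: Briarlake=9 Dunmere=15 Elkhorn=21 Fernhollow=16 Juniper=19 → close Juniper (overflow 11)
  19÷4 = 4 each, +1 to first 3
Round 2: Briarlake=14 Dunmere=20 Elkhorn=26 Fernhollow=20 → close Elkhorn (overflow 13)
  26÷3 = 8 each, +1 to first 2
Round 3: Briarlake=23 Dunmere=29 Fernhollow=28 → close Fernhollow (overflow 20)
  28÷2 = 14 each, +1 to first 0
Round 4: Briarlake=37 Dunmere=43 → close Dunmere (overflow 28)
  43÷1 = 43 each, +1 to first 0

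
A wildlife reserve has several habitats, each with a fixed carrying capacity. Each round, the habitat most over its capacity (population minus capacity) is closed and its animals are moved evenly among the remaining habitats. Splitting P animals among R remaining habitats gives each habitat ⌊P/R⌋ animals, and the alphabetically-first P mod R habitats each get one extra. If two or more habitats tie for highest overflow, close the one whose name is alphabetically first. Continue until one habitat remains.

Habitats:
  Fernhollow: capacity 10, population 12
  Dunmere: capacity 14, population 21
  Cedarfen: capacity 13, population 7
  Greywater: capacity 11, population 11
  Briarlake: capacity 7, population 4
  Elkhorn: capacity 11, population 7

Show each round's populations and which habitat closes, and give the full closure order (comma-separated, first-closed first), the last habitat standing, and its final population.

Round 1: Briarlake=4 Cedarfen=7 Dunmere=21 Elkhorn=7 Fernhollow=12 Greywater=11 → close Dunmere (overflow 7)
  21÷5 = 4 each, +1 to first 1
Round 2: Briarlake=9 Cedarfen=11 Elkhorn=11 Fernhollow=16 Greywater=15 → close Fernhollow (overflow 6)
  16÷4 = 4 each, +1 to first 0
Round 3: Briarlake=13 Cedarfen=15 Elkhorn=15 Greywater=19 → close Greywater (overflow 8)
  19÷3 = 6 each, +1 to first 1
Round 4: Briarlake=20 Cedarfen=21 Elkhorn=21 → close Briarlake (overflow 13)
  20÷2 = 10 each, +1 to first 0
Round 5: Cedarfen=31 Elkhorn=31 → close Elkhorn (overflow 20)
  31÷1 = 31 each, +1 to first 0

Closure order: Dunmere, Fernhollow, Greywater, Briarlake, Elkhorn
Last habitat: Cedarfen with 62 animals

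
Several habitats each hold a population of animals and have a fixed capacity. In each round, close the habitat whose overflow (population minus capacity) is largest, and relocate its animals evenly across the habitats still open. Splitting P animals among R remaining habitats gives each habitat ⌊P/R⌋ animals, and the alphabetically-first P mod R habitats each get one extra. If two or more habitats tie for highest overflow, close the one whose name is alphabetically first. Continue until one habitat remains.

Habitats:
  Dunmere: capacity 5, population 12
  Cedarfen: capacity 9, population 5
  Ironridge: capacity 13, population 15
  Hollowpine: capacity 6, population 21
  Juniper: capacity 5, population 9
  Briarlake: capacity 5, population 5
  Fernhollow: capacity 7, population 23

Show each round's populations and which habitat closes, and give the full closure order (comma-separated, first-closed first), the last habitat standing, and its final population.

Round 1: Briarlake=5 Cedarfen=5 Dunmere=12 Fernhollow=23 Hollowpine=21 Ironridge=15 Juniper=9 → close Fernhollow (overflow 16)
  23÷6 = 3 each, +1 to first 5
Round 2: Briarlake=9 Cedarfen=9 Dunmere=16 Hollowpine=25 Ironridge=19 Juniper=12 → close Hollowpine (overflow 19)
  25÷5 = 5 each, +1 to first 0
Round 3: Briarlake=14 Cedarfen=14 Dunmere=21 Ironridge=24 Juniper=17 → close Dunmere (overflow 16)
  21÷4 = 5 each, +1 to first 1
Round 4: Briarlake=20 Cedarfen=19 Ironridge=29 Juniper=22 → close Juniper (overflow 17)
  22÷3 = 7 each, +1 to first 1
Round 5: Briarlake=28 Cedarfen=26 Ironridge=36 → close Briarlake (overflow 23)
  28÷2 = 14 each, +1 to first 0
Round 6: Cedarfen=40 Ironridge=50 → close Ironridge (overflow 37)
  50÷1 = 50 each, +1 to first 0

Closure order: Fernhollow, Hollowpine, Dunmere, Juniper, Briarlake, Ironridge
Last habitat: Cedarfen with 90 animals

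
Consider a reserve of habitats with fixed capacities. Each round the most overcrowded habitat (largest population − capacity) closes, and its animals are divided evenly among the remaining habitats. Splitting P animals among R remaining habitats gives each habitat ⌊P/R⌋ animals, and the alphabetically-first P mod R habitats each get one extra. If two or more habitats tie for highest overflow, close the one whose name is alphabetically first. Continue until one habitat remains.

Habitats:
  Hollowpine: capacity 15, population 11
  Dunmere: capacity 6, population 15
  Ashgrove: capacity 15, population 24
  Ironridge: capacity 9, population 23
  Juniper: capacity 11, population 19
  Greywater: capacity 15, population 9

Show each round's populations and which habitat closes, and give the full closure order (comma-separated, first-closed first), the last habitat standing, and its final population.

Closure order: Ironridge, Ashgrove, Dunmere, Juniper, Greywater
Last habitat: Hollowpine with 101 animals

Round 1: Ashgrove=24 Dunmere=15 Greywater=9 Hollowpine=11 Ironridge=23 Juniper=19 → close Ironridge (overflow 14)
  23÷5 = 4 each, +1 to first 3
Round 2: Ashgrove=29 Dunmere=20 Greywater=14 Hollowpine=15 Juniper=23 → close Ashgrove (overflow 14)
  29÷4 = 7 each, +1 to first 1
Round 3: Dunmere=28 Greywater=21 Hollowpine=22 Juniper=30 → close Dunmere (overflow 22)
  28÷3 = 9 each, +1 to first 1
Round 4: Greywater=31 Hollowpine=31 Juniper=39 → close Juniper (overflow 28)
  39÷2 = 19 each, +1 to first 1
Round 5: Greywater=51 Hollowpine=50 → close Greywater (overflow 36)
  51÷1 = 51 each, +1 to first 0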